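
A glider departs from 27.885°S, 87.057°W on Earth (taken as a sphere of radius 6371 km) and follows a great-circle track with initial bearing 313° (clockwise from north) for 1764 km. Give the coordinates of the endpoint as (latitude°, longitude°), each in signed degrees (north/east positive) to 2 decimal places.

-16.57°, -99.10°

Angular distance δ = d/R = 1764/6371 = 0.27688 rad; initial bearing θ = 5.4629 rad.
sin φ₂ = sin φ₁ cos δ + cos φ₁ sin δ cos θ = (-0.4677)(0.9619) + (0.8839)(0.2734)(0.6820) = -0.2851, so φ₂ = -16.57°.
Δλ = atan2(sin θ sin δ cos φ₁, cos δ − sin φ₁ sin φ₂) = atan2(-0.1767, 0.8286) = -12.039°.
λ₂ = -87.057° − 12.039° = -99.10°.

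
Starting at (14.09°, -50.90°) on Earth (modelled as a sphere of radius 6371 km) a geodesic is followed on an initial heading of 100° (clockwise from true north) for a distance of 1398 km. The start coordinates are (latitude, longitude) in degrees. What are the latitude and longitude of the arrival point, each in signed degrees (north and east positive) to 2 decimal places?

Angular distance δ = d/R = 1398/6371 = 0.21943 rad; initial bearing θ = 1.7453 rad.
sin φ₂ = sin φ₁ cos δ + cos φ₁ sin δ cos θ = (0.2434)(0.9760) + (0.9699)(0.2177)(-0.1736) = 0.2009, so φ₂ = 11.59°.
Δλ = atan2(sin θ sin δ cos φ₁, cos δ − sin φ₁ sin φ₂) = atan2(0.2079, 0.9271) = 12.640°.
λ₂ = -50.900° + 12.640° = -38.26°.

11.59°, -38.26°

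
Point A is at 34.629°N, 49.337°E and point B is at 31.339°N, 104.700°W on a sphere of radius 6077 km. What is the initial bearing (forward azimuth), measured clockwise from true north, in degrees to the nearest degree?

337°

With φ₁ = 0.6044, φ₂ = 0.5470, Δλ = -2.6885 rad, the forward-azimuth formula gives
θ = atan2( sin Δλ cos φ₂ , cos φ₁ sin φ₂ − sin φ₁ cos φ₂ cos Δλ ) = atan2(-0.3739, 0.8643) = -23.39°.
Adding 360° brings this into [0°, 360°): 337°.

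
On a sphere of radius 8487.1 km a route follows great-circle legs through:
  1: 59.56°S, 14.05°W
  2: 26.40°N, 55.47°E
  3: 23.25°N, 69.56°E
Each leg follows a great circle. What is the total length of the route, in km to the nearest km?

17204 km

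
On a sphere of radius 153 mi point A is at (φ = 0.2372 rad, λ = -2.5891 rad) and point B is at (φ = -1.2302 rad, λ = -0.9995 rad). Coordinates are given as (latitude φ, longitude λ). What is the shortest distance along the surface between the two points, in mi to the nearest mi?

Let φ₁ = 0.2372 rad, φ₂ = -1.2302 rad, and Δλ = 1.5896 rad.
cos c = sin φ₁ sin φ₂ + cos φ₁ cos φ₂ cos Δλ = (0.2350)(-0.9426) + (0.9720)(0.3340)(-0.0188) = -0.22759,
so c = arccos(-0.22759) = 1.80040 rad.
Distance = R·c = 153 × 1.8004 ≈ 275 mi.

275 mi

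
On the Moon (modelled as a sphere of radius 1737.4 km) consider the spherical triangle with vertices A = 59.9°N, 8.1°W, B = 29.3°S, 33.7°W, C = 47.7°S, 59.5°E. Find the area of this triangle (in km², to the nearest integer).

Side lengths (central angles): a = 1.2353, b = 2.1075, c = 1.5998 rad; semiperimeter s = 2.4713.
By l'Huilier's theorem, tan(E/4) = √[tan(s/2) tan((s−a)/2) tan((s−b)/2) tan((s−c)/2)], giving spherical excess E = 1.5840 rad.
Area = E·R² = 1.5840 × (1737.4)² ≈ 4781474 km².

4781474 km²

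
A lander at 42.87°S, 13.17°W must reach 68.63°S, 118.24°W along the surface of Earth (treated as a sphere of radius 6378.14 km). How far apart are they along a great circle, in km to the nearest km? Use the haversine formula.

6196 km

With latitudes φ₁ = -42.870°, φ₂ = -68.630° and longitude difference Δλ = -105.070°:
Haversine: a = sin²(Δφ/2) + cos φ₁ cos φ₂ sin²(Δλ/2) = 0.0497 + (0.7329)(0.3644)(0.6300) = 0.21794.
Central angle c = 2·arcsin(√a) = 0.97142 rad.
Distance = R·c = 6378.14 × 0.9714 ≈ 6196 km.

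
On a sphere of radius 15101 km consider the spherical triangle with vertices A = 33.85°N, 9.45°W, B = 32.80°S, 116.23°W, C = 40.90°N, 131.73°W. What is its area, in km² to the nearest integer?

368425380 km²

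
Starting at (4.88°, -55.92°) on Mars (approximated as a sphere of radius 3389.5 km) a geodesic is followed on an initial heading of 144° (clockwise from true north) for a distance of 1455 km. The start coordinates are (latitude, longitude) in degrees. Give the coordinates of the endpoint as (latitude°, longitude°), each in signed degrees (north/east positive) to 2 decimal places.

Angular distance δ = d/R = 1455/3389.5 = 0.42927 rad; initial bearing θ = 2.5133 rad.
sin φ₂ = sin φ₁ cos δ + cos φ₁ sin δ cos θ = (0.0851)(0.9093) + (0.9964)(0.4162)(-0.8090) = -0.2581, so φ₂ = -14.96°.
Δλ = atan2(sin θ sin δ cos φ₁, cos δ − sin φ₁ sin φ₂) = atan2(0.2438, 0.9312) = 14.668°.
λ₂ = -55.920° + 14.668° = -41.25°.

-14.96°, -41.25°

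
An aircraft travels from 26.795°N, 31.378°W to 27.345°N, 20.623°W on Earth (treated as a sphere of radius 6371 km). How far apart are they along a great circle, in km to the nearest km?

Let φ₁ = 0.4677 rad, φ₂ = 0.4773 rad, and Δλ = 0.1877 rad.
cos c = sin φ₁ sin φ₂ + cos φ₁ cos φ₂ cos Δλ = (0.4508)(0.4593) + (0.8926)(0.8883)(0.9824) = 0.98603,
so c = arccos(0.98603) = 0.16737 rad.
Distance = R·c = 6371 × 0.1674 ≈ 1066 km.

1066 km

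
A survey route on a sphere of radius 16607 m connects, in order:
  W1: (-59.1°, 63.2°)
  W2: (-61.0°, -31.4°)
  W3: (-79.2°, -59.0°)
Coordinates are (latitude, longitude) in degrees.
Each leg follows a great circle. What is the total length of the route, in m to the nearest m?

18284 m

Leg W1→W2: central angle 0.7517 rad, distance 12483.9 m.
Leg W2→W3: central angle 0.3492 rad, distance 5799.8 m.
Total: 12483.9 + 5799.8 ≈ 18284 m.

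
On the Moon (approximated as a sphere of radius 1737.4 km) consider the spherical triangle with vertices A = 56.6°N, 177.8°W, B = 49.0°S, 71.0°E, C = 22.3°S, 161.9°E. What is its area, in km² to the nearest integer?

3846443 km²

Side lengths (central angles): a = 1.2903, b = 1.4092, c = 2.4351 rad; semiperimeter s = 2.5673.
By l'Huilier's theorem, tan(E/4) = √[tan(s/2) tan((s−a)/2) tan((s−b)/2) tan((s−c)/2)], giving spherical excess E = 1.2743 rad.
Area = E·R² = 1.2743 × (1737.4)² ≈ 3846443 km².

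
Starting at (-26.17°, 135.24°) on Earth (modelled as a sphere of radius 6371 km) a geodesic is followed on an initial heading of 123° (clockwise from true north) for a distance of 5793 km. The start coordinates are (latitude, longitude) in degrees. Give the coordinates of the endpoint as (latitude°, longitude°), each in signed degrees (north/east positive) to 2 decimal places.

-41.04°, -163.43°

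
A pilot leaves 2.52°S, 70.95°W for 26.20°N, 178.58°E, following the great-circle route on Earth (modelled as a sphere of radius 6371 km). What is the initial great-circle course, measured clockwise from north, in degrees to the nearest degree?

With φ₁ = -0.0440, φ₂ = 0.4573, Δλ = -1.9281 rad, the forward-azimuth formula gives
θ = atan2( sin Δλ cos φ₂ , cos φ₁ sin φ₂ − sin φ₁ cos φ₂ cos Δλ ) = atan2(-0.8406, 0.4273) = -63.06°.
Adding 360° brings this into [0°, 360°): 297°.

297°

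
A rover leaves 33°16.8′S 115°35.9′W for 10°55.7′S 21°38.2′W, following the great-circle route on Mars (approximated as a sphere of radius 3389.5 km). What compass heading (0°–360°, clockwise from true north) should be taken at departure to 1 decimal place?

Δλ = 93.962° = 1.6399 rad.
y = sin Δλ · cos φ₂ = (0.9976)(0.9819) = 0.9795
x = cos φ₁ sin φ₂ − sin φ₁ cos φ₂ cos Δλ = (0.8360)(-0.1896) − (-0.5487)(0.9819)(-0.0691) = -0.1957
θ = atan2(y, x) = 101.30°, so the bearing is 101.3°.

101.3°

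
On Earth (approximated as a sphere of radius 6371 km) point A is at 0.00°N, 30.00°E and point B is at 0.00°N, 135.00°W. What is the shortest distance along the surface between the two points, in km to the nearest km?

18347 km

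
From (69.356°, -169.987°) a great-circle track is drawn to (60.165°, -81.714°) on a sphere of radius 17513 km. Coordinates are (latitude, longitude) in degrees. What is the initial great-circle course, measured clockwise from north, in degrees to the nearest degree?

60°

With φ₁ = 1.2105, φ₂ = 1.0501, Δλ = 1.5407 rad, the forward-azimuth formula gives
θ = atan2( sin Δλ cos φ₂ , cos φ₁ sin φ₂ − sin φ₁ cos φ₂ cos Δλ ) = atan2(0.4973, 0.2918) = 59.60°.
So the initial bearing is 60°.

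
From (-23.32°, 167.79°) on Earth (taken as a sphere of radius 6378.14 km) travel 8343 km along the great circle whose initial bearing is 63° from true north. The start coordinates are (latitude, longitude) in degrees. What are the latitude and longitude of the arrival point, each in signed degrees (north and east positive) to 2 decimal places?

Angular distance δ = d/R = 8343/6378.14 = 1.30806 rad; initial bearing θ = 1.0996 rad.
sin φ₂ = sin φ₁ cos δ + cos φ₁ sin δ cos θ = (-0.3959)(0.2597) + (0.9183)(0.9657)(0.4540) = 0.2998, so φ₂ = 17.44°.
Δλ = atan2(sin θ sin δ cos φ₁, cos δ − sin φ₁ sin φ₂) = atan2(0.7901, 0.3784) = 64.410°.
λ₂ = 167.790° + 64.410° = 232.20° → -127.80° after wrapping to (−180°, 180°].

17.44°, -127.80°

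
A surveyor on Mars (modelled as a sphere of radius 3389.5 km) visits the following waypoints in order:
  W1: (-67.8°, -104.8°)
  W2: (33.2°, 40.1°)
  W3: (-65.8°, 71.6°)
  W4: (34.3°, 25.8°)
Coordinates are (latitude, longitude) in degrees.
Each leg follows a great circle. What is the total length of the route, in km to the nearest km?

20590 km

Leg W1→W2: central angle 2.4428 rad, distance 8280.0 km.
Leg W2→W3: central angle 1.7793 rad, distance 6030.9 km.
Leg W3→W4: central angle 1.8524 rad, distance 6278.8 km.
Total: 8280.0 + 6030.9 + 6278.8 ≈ 20590 km.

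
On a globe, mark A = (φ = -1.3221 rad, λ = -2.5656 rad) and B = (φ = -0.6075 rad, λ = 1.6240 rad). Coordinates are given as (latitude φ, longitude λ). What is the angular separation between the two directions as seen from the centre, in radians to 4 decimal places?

In radians: φ₁ = -1.3221, φ₂ = -0.6075, Δλ = -119.954° = -2.0936 rad.
Haversine: a = sin²(Δφ/2) + cos φ₁ cos φ₂ sin²(Δλ/2) = 0.1223 + (0.2461)(0.8211)(0.7496) = 0.27383.
Central angle c = 2·arcsin(√a) = 1.10140 rad.
So the angular separation is 1.1014 rad.

1.1014 rad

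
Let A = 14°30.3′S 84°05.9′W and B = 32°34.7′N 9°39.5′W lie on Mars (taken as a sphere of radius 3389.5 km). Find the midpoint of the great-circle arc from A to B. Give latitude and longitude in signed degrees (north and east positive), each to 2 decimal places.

11.28°, -49.89°

Central angle δ = 1.4867 rad. Interpolating on the sphere with fraction f = 0.5:
P = [sin((1−f)δ)·A + sin(fδ)·B] / sin δ = 0.6792·A + 0.6792·B in Cartesian coordinates,
giving P = (0.6318, -0.7500, 0.1956), i.e. latitude 11.28°, longitude -49.89°.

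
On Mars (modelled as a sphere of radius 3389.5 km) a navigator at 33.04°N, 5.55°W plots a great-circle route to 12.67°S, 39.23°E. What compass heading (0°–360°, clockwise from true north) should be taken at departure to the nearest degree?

129°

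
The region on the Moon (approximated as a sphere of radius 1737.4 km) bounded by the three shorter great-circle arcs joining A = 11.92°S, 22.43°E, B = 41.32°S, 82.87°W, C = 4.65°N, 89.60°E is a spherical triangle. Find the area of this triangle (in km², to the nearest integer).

Side lengths (central angles): a = 2.4908, b = 1.2008, c = 1.6284 rad; semiperimeter s = 2.6600.
By l'Huilier's theorem, tan(E/4) = √[tan(s/2) tan((s−a)/2) tan((s−b)/2) tan((s−c)/2)], giving spherical excess E = 1.5850 rad.
Area = E·R² = 1.5850 × (1737.4)² ≈ 4784332 km².

4784332 km²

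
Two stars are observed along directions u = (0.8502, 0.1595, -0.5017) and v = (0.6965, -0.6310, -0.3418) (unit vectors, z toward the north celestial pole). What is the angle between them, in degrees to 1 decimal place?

48.5°

u·v = 0.6630; |u| = 1.0000, |v| = 1.0001.
cos θ = (u·v)/(|u||v|) = 0.6630, so θ = 48.5°.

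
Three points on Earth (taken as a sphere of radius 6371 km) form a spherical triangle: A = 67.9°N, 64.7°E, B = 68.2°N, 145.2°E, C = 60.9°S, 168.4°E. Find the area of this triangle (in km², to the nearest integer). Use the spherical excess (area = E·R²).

Side lengths (central angles): a = 2.2722, b = 2.5923, c = 0.4879 rad; semiperimeter s = 2.6762.
By l'Huilier's theorem, tan(E/4) = √[tan(s/2) tan((s−a)/2) tan((s−b)/2) tan((s−c)/2)], giving spherical excess E = 1.0362 rad.
Area = E·R² = 1.0362 × (6371)² ≈ 42057821 km².

42057821 km²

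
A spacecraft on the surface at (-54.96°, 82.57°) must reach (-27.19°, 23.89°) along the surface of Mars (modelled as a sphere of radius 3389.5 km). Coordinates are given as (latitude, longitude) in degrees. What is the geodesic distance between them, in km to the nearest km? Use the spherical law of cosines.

With latitudes φ₁ = -54.960°, φ₂ = -27.190° and longitude difference Δλ = -58.680°:
cos c = sin φ₁ sin φ₂ + cos φ₁ cos φ₂ cos Δλ = (-0.8188)(-0.4569) + (0.5741)(0.8895)(0.5198) = 0.63959,
so c = arccos(0.63959) = 0.87683 rad.
Distance = R·c = 3389.5 × 0.8768 ≈ 2972 km.

2972 km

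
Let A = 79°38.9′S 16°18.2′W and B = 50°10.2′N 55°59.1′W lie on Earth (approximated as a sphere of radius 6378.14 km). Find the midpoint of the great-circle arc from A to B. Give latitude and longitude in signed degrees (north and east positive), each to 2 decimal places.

Central angle δ = 2.3008 rad. Interpolating on the sphere with fraction f = 0.5:
P = [sin((1−f)δ)·A + sin(fδ)·B] / sin δ = 1.2251·A + 1.2251·B in Cartesian coordinates,
giving P = (0.6503, -0.7122, -0.2644), i.e. latitude -15.33°, longitude -47.60°.

-15.33°, -47.60°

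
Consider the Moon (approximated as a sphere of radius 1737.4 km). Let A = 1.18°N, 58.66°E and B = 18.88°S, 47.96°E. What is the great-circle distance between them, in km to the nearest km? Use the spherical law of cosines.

In radians: φ₁ = 0.0206, φ₂ = -0.3295, Δλ = -10.700° = -0.1868 rad.
cos c = sin φ₁ sin φ₂ + cos φ₁ cos φ₂ cos Δλ = (0.0206)(-0.3236) + (0.9998)(0.9462)(0.9826) = 0.92289,
so c = arccos(0.92289) = 0.39529 rad.
Distance = R·c = 1737.4 × 0.3953 ≈ 687 km.

687 km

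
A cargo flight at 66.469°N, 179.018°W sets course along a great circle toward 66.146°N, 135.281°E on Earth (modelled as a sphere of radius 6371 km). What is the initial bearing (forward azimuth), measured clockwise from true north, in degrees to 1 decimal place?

290.1°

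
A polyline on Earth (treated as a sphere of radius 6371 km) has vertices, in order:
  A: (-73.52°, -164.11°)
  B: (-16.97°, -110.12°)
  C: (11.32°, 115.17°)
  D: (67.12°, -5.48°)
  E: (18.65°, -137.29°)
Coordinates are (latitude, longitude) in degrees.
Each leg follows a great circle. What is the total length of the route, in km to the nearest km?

42000 km

Leg A→B: central angle 1.1159 rad, distance 7109.2 km.
Leg B→C: central angle 2.3704 rad, distance 15101.9 km.
Leg C→D: central angle 1.5843 rad, distance 10093.6 km.
Leg D→E: central angle 1.5217 rad, distance 9695.0 km.
Total: 7109.2 + 15101.9 + 10093.6 + 9695.0 ≈ 42000 km.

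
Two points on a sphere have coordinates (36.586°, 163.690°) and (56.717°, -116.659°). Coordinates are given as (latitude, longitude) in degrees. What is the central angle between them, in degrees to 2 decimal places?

In radians: φ₁ = 0.6385, φ₂ = 0.9899, Δλ = 79.651° = 1.3902 rad.
cos c = sin φ₁ sin φ₂ + cos φ₁ cos φ₂ cos Δλ = (0.5960)(0.8360) + (0.8030)(0.5488)(0.1796) = 0.57742,
so c = arccos(0.57742) = 0.95523 rad.
So the angular separation is 54.73°.

54.73°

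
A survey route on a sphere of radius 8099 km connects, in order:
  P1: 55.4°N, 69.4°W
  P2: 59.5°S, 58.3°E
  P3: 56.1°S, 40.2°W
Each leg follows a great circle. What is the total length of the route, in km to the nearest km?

Leg P1→P2: central angle 2.6583 rad, distance 21529.8 km.
Leg P2→P3: central angle 0.8321 rad, distance 6739.2 km.
Total: 21529.8 + 6739.2 ≈ 28269 km.

28269 km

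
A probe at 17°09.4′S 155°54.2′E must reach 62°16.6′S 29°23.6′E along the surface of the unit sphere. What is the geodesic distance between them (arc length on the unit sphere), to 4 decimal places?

1.5741

With latitudes φ₁ = -17.157°, φ₂ = -62.277° and longitude difference Δλ = -126.510°:
cos c = sin φ₁ sin φ₂ + cos φ₁ cos φ₂ cos Δλ = (-0.2950)(-0.8852) + (0.9555)(0.4652)(-0.5950) = -0.00334,
so c = arccos(-0.00334) = 1.57414 rad.
On the unit sphere the arc length equals the central angle: 1.5741.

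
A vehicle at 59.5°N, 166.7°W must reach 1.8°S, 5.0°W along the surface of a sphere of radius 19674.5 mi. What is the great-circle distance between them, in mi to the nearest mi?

41404 mi

In radians: φ₁ = 1.0385, φ₂ = -0.0314, Δλ = 161.700° = 2.8222 rad.
cos c = sin φ₁ sin φ₂ + cos φ₁ cos φ₂ cos Δλ = (0.8616)(-0.0314) + (0.5075)(0.9995)(-0.9494) = -0.50870,
so c = arccos(-0.50870) = 2.10447 rad.
Distance = R·c = 19674.5 × 2.1045 ≈ 41404 mi.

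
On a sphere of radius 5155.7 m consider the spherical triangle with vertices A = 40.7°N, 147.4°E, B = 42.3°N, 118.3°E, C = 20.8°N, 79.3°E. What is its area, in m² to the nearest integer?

Side lengths (central angles): a = 0.6820, b = 1.0519, c = 0.3796 rad; semiperimeter s = 1.0567.
By l'Huilier's theorem, tan(E/4) = √[tan(s/2) tan((s−a)/2) tan((s−b)/2) tan((s−c)/2)], giving spherical excess E = 0.0387 rad.
Area = E·R² = 0.0387 × (5155.7)² ≈ 1029087 m².

1029087 m²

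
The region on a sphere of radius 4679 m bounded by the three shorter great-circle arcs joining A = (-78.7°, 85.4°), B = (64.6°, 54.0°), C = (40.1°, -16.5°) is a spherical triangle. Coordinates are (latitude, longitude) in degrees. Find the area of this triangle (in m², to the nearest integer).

Side lengths (central angles): a = 0.8074, b = 2.2950, c = 2.5219 rad; semiperimeter s = 2.8122.
By l'Huilier's theorem, tan(E/4) = √[tan(s/2) tan((s−a)/2) tan((s−b)/2) tan((s−c)/2)], giving spherical excess E = 2.1717 rad.
Area = E·R² = 2.1717 × (4679)² ≈ 47544953 m².

47544953 m²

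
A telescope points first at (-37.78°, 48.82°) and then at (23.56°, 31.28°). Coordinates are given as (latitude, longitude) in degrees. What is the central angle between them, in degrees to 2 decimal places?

Let φ₁ = -0.6594 rad, φ₂ = 0.4112 rad, and Δλ = -0.3061 rad.
cos c = sin φ₁ sin φ₂ + cos φ₁ cos φ₂ cos Δλ = (-0.6126)(0.3997) + (0.7904)(0.9166)(0.9535) = 0.44593,
so c = arccos(0.44593) = 1.10859 rad.
So the angular separation is 63.52°.

63.52°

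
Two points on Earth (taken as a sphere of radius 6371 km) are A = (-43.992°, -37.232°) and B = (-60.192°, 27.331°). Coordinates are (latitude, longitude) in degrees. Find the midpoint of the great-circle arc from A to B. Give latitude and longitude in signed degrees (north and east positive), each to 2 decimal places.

The central angle between A and B is δ = 0.7132 rad.
With f = 0.5, the slerp weights are sin((1−f)δ)/sin δ = 0.5336 and sin(fδ)/sin δ = 0.5336.
Weighted sum of the unit vectors: (0.5336)·(0.5728,-0.4353,-0.6946) + (0.5336)·(0.4416,0.2282,-0.8677) = (0.5413, -0.1105, -0.8336).
Converting back: φ = atan2(z, √(x²+y²)) = -56.47°, λ = atan2(y, x) = -11.54°.

-56.47°, -11.54°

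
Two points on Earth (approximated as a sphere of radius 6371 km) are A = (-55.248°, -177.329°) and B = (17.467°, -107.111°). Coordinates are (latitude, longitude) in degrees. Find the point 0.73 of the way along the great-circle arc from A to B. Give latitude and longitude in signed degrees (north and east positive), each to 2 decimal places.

The central angle between A and B is δ = 1.6334 rad.
With f = 0.73, the slerp weights are sin((1−f)δ)/sin δ = 0.4277 and sin(fδ)/sin δ = 0.9311.
Weighted sum of the unit vectors: (0.4277)·(-0.5694,-0.0266,-0.8216) + (0.9311)·(-0.2807,-0.9117,0.3002) = (-0.5049, -0.8602, -0.0719).
Converting back: φ = atan2(z, √(x²+y²)) = -4.13°, λ = atan2(y, x) = -120.41°.

-4.13°, -120.41°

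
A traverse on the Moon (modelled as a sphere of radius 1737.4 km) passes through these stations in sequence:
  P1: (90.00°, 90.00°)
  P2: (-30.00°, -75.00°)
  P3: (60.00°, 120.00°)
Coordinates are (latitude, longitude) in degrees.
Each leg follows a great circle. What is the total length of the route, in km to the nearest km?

Leg P1→P2: central angle 2.0944 rad, distance 3638.8 km.
Leg P2→P3: central angle 2.5892 rad, distance 4498.5 km.
Total: 3638.8 + 4498.5 ≈ 8137 km.

8137 km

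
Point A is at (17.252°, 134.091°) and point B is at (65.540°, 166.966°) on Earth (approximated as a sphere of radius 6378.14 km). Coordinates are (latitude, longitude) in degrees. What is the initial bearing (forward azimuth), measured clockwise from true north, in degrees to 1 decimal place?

16.3°

With φ₁ = 0.3011, φ₂ = 1.1439, Δλ = 0.5738 rad, the forward-azimuth formula gives
θ = atan2( sin Δλ cos φ₂ , cos φ₁ sin φ₂ − sin φ₁ cos φ₂ cos Δλ ) = atan2(0.2248, 0.7662) = 16.35°.
So the initial bearing is 16.3°.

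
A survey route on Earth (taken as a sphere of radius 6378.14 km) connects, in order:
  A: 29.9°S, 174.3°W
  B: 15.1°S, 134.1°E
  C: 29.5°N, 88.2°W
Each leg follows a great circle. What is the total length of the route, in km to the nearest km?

Leg A→B: central angle 0.8636 rad, distance 5507.9 km.
Leg B→C: central angle 2.4185 rad, distance 15425.8 km.
Total: 5507.9 + 15425.8 ≈ 20934 km.

20934 km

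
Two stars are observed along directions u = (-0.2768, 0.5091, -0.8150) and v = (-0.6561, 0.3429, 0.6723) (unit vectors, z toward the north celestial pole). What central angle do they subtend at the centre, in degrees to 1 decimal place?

101.1°

u·v = -0.1917; |u| = 1.0000, |v| = 1.0000.
cos θ = (u·v)/(|u||v|) = -0.1917, so θ = 101.1°.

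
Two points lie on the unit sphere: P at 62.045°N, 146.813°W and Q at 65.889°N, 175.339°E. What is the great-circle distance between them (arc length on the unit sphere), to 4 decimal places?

With latitudes φ₁ = 62.045°, φ₂ = 65.889° and longitude difference Δλ = -37.848°:
cos c = sin φ₁ sin φ₂ + cos φ₁ cos φ₂ cos Δλ = (0.8833)(0.9128) + (0.4688)(0.4085)(0.7896) = 0.95747,
so c = arccos(0.95747) = 0.29270 rad.
On the unit sphere the arc length equals the central angle: 0.2927.

0.2927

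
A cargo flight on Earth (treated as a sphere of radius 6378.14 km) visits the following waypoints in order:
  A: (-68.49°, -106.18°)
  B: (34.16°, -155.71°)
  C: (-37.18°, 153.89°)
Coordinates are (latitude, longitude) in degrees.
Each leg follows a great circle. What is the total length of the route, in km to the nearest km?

21635 km

Leg A→B: central angle 1.9023 rad, distance 12133.2 km.
Leg B→C: central angle 1.4898 rad, distance 9502.1 km.
Total: 12133.2 + 9502.1 ≈ 21635 km.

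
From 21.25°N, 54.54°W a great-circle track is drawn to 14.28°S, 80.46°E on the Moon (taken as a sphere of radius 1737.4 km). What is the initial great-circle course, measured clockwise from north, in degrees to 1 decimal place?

88.5°

With φ₁ = 0.3709, φ₂ = -0.2492, Δλ = 2.3562 rad, the forward-azimuth formula gives
θ = atan2( sin Δλ cos φ₂ , cos φ₁ sin φ₂ − sin φ₁ cos φ₂ cos Δλ ) = atan2(0.6853, 0.0185) = 88.46°.
So the initial bearing is 88.5°.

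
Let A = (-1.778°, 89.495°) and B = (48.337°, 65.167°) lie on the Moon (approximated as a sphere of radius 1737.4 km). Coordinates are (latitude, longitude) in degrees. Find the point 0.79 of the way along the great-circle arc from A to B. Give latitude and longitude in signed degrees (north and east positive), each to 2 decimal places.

38.23°, 72.50°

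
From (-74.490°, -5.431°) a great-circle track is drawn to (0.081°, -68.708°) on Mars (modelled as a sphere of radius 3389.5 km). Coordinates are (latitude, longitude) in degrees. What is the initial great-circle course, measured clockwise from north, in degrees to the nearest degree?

296°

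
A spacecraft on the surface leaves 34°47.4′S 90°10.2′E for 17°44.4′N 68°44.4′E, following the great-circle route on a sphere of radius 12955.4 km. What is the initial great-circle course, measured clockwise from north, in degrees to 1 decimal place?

With φ₁ = -0.6072, φ₂ = 0.3096, Δλ = -0.3740 rad, the forward-azimuth formula gives
θ = atan2( sin Δλ cos φ₂ , cos φ₁ sin φ₂ − sin φ₁ cos φ₂ cos Δλ ) = atan2(-0.3480, 0.7561) = -24.71°.
Adding 360° brings this into [0°, 360°): 335.3°.

335.3°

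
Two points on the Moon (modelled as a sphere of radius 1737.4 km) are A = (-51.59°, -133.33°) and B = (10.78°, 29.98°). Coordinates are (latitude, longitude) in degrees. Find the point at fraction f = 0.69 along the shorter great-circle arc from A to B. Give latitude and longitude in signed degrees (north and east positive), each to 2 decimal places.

-30.14°, 18.20°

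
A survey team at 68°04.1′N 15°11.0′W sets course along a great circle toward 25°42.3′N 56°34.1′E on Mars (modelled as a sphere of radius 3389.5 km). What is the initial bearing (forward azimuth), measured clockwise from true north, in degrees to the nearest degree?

97°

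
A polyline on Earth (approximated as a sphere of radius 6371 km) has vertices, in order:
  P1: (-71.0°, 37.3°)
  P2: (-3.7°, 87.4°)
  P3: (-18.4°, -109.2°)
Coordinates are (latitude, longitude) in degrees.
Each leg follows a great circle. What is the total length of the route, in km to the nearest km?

25228 km

Leg P1→P2: central angle 1.2980 rad, distance 8269.6 km.
Leg P2→P3: central angle 2.6617 rad, distance 16958.0 km.
Total: 8269.6 + 16958.0 ≈ 25228 km.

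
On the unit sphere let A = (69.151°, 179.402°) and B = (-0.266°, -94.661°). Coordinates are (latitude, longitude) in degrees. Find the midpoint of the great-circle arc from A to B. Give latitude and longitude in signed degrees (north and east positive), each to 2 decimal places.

40.60°, -113.76°

The central angle between A and B is δ = 1.5499 rad.
With f = 0.5, the slerp weights are sin((1−f)δ)/sin δ = 0.6998 and sin(fδ)/sin δ = 0.6998.
Weighted sum of the unit vectors: (0.6998)·(-0.3559,0.0037,0.9345) + (0.6998)·(-0.0813,-0.9967,-0.0046) = (-0.3059, -0.6949, 0.6508).
Converting back: φ = atan2(z, √(x²+y²)) = 40.60°, λ = atan2(y, x) = -113.76°.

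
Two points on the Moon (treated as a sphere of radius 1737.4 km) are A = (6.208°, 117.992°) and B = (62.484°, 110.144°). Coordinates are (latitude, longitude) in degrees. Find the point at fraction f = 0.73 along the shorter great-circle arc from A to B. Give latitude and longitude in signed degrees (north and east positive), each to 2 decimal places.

Central angle δ = 0.9874 rad. Interpolating on the sphere with fraction f = 0.73:
P = [sin((1−f)δ)·A + sin(fδ)·B] / sin δ = 0.3157·A + 0.7908·B in Cartesian coordinates,
giving P = (-0.2731, 0.6201, 0.7355), i.e. latitude 47.35°, longitude 113.77°.

47.35°, 113.77°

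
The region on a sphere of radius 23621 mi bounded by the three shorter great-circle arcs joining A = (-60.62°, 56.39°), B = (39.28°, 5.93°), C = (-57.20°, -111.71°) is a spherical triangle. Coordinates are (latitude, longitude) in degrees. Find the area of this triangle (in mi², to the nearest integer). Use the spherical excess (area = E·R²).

Side lengths (central angles): a = 2.3843, b = 1.0788, c = 1.8859 rad; semiperimeter s = 2.6745.
By l'Huilier's theorem, tan(E/4) = √[tan(s/2) tan((s−a)/2) tan((s−b)/2) tan((s−c)/2)], giving spherical excess E = 1.8924 rad.
Area = E·R² = 1.8924 × (23621)² ≈ 1055891030 mi².

1055891030 mi²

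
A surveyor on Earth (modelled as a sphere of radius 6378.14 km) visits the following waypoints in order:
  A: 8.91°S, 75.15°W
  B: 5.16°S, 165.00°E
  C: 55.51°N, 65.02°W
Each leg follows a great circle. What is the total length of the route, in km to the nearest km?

Leg A→B: central angle 2.0667 rad, distance 13181.5 km.
Leg B→C: central angle 2.0225 rad, distance 12899.7 km.
Total: 13181.5 + 12899.7 ≈ 26081 km.

26081 km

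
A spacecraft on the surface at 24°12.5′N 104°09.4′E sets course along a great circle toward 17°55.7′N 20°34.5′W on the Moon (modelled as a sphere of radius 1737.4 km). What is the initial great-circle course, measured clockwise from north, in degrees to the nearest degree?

303°

With φ₁ = 0.4225, φ₂ = 0.3129, Δλ = -2.1770 rad, the forward-azimuth formula gives
θ = atan2( sin Δλ cos φ₂ , cos φ₁ sin φ₂ − sin φ₁ cos φ₂ cos Δλ ) = atan2(-0.7819, 0.5030) = -57.25°.
Adding 360° brings this into [0°, 360°): 303°.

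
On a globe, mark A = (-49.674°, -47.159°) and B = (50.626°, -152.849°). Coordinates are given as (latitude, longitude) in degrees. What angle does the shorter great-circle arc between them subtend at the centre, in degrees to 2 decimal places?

134.46°

Let φ₁ = -0.8670 rad, φ₂ = 0.8836 rad, and Δλ = -1.8446 rad.
cos c = sin φ₁ sin φ₂ + cos φ₁ cos φ₂ cos Δλ = (-0.7624)(0.7730) + (0.6471)(0.6344)(-0.2704) = -0.70035,
so c = arccos(-0.70035) = 2.34669 rad.
So the angular separation is 134.46°.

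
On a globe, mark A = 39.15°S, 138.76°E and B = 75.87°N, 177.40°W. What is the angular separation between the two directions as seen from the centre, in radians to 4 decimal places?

2.0666 rad

Let φ₁ = -0.6833 rad, φ₂ = 1.3242 rad, and Δλ = 0.7652 rad.
Haversine: a = sin²(Δφ/2) + cos φ₁ cos φ₂ sin²(Δλ/2) = 0.7115 + (0.7755)(0.2441)(0.1394) = 0.73785.
Central angle c = 2·arcsin(√a) = 2.06656 rad.
So the angular separation is 2.0666 rad.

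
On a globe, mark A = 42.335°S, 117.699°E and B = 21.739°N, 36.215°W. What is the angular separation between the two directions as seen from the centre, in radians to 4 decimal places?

2.6182 rad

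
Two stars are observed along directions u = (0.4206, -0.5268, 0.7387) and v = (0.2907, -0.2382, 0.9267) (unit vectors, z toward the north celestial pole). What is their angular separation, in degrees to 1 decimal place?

u·v = 0.9323; |u| = 1.0001, |v| = 1.0000.
cos θ = (u·v)/(|u||v|) = 0.9323, so θ = 21.2°.

21.2°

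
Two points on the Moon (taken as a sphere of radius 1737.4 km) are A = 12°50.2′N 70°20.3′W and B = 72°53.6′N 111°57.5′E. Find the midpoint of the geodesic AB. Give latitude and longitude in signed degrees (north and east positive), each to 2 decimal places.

Central angle δ = 1.6451 rad. Interpolating on the sphere with fraction f = 0.5:
P = [sin((1−f)δ)·A + sin(fδ)·B] / sin δ = 0.7349·A + 0.7349·B in Cartesian coordinates,
giving P = (0.1603, -0.4743, 0.8657), i.e. latitude 59.96°, longitude -71.33°.

59.96°, -71.33°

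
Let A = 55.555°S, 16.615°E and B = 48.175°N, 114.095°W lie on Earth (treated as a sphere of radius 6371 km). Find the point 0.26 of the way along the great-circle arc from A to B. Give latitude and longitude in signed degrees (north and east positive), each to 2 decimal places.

-36.77°, -34.36°

The central angle between A and B is δ = 2.6071 rad.
With f = 0.26, the slerp weights are sin((1−f)δ)/sin δ = 1.8384 and sin(fδ)/sin δ = 1.2312.
Weighted sum of the unit vectors: (1.8384)·(0.5420,0.1617,-0.8247) + (1.2312)·(-0.2722,-0.6088,0.7452) = (0.6612, -0.4521, -0.5986).
Converting back: φ = atan2(z, √(x²+y²)) = -36.77°, λ = atan2(y, x) = -34.36°.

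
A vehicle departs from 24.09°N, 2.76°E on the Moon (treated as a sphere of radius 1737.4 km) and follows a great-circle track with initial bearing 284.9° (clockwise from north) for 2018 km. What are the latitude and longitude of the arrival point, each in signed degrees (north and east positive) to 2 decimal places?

22.20°, -70.48°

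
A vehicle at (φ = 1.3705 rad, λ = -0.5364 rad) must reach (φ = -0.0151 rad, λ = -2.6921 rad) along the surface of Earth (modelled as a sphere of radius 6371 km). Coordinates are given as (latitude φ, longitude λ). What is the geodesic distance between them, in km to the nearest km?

10804 km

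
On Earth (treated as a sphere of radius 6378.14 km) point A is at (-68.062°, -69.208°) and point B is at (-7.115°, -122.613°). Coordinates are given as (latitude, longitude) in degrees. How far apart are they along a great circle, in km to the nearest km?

With latitudes φ₁ = -68.062°, φ₂ = -7.115° and longitude difference Δλ = -53.405°:
cos c = sin φ₁ sin φ₂ + cos φ₁ cos φ₂ cos Δλ = (-0.9276)(-0.1239) + (0.3736)(0.9923)(0.5962) = 0.33590,
so c = arccos(0.33590) = 1.22823 rad.
Distance = R·c = 6378.14 × 1.2282 ≈ 7834 km.

7834 km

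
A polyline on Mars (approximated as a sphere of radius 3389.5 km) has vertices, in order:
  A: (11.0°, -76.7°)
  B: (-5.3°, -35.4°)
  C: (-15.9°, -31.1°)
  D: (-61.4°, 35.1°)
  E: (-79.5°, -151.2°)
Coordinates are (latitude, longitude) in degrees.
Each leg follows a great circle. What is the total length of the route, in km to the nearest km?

9432 km

Leg A→B: central angle 0.7718 rad, distance 2615.9 km.
Leg B→C: central angle 0.1991 rad, distance 674.9 km.
Leg C→D: central angle 1.1304 rad, distance 3831.4 km.
Leg D→E: central angle 0.6816 rad, distance 2310.2 km.
Total: 2615.9 + 674.9 + 3831.4 + 2310.2 ≈ 9432 km.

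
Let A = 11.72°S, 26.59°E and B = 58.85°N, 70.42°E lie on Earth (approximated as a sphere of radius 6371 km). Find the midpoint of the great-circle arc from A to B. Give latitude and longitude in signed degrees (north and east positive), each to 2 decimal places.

25.01°, 41.43°

Central angle δ = 1.3781 rad. Interpolating on the sphere with fraction f = 0.5:
P = [sin((1−f)δ)·A + sin(fδ)·B] / sin δ = 0.6478·A + 0.6478·B in Cartesian coordinates,
giving P = (0.6795, 0.5996, 0.4228), i.e. latitude 25.01°, longitude 41.43°.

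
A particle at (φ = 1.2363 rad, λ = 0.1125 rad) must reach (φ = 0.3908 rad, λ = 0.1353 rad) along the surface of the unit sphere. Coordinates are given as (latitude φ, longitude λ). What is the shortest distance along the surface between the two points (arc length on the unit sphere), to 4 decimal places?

Let φ₁ = 1.2363 rad, φ₂ = 0.3908 rad, and Δλ = 0.0228 rad.
Haversine: a = sin²(Δφ/2) + cos φ₁ cos φ₂ sin²(Δλ/2) = 0.1683 + (0.3283)(0.9246)(0.0001) = 0.16836.
Central angle c = 2·arcsin(√a) = 0.84561 rad.
On the unit sphere the arc length equals the central angle: 0.8456.

0.8456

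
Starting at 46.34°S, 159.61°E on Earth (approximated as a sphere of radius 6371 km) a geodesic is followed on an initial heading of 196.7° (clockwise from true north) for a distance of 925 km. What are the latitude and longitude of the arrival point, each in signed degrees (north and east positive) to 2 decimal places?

Angular distance δ = d/R = 925/6371 = 0.14519 rad; initial bearing θ = 3.4331 rad.
sin φ₂ = sin φ₁ cos δ + cos φ₁ sin δ cos θ = (-0.7234)(0.9895) + (0.6904)(0.1447)(-0.9578) = -0.8115, so φ₂ = -54.24°.
Δλ = atan2(sin θ sin δ cos φ₁, cos δ − sin φ₁ sin φ₂) = atan2(-0.0287, 0.4024) = -4.080°.
λ₂ = 159.610° − 4.080° = 155.53°.

-54.24°, 155.53°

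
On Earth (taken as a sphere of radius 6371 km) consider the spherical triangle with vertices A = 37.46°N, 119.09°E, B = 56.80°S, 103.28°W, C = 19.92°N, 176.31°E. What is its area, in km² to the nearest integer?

40395671 km²

Side lengths (central angles): a = 1.7715, b = 0.9131, c = 2.5500 rad; semiperimeter s = 2.6173.
By l'Huilier's theorem, tan(E/4) = √[tan(s/2) tan((s−a)/2) tan((s−b)/2) tan((s−c)/2)], giving spherical excess E = 0.9952 rad.
Area = E·R² = 0.9952 × (6371)² ≈ 40395671 km².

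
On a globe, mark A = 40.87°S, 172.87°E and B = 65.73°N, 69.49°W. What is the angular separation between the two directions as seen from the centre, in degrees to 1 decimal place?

137.8°

With latitudes φ₁ = -40.870°, φ₂ = 65.730° and longitude difference Δλ = 117.640°:
cos c = sin φ₁ sin φ₂ + cos φ₁ cos φ₂ cos Δλ = (-0.6543)(0.9116) + (0.7562)(0.4110)(-0.4639) = -0.74071,
so c = arccos(-0.74071) = 2.40492 rad.
So the angular separation is 137.8°.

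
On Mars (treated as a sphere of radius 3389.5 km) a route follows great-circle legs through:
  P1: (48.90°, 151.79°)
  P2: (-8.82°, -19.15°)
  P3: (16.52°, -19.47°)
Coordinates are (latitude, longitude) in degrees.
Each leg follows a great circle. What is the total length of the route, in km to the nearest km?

9734 km

Leg P1→P2: central angle 2.4296 rad, distance 8235.0 km.
Leg P2→P3: central angle 0.4423 rad, distance 1499.2 km.
Total: 8235.0 + 1499.2 ≈ 9734 km.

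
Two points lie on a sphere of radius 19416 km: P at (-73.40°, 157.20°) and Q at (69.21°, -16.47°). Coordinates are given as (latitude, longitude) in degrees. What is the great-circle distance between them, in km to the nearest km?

With latitudes φ₁ = -73.400°, φ₂ = 69.210° and longitude difference Δλ = -173.670°:
Haversine: a = sin²(Δφ/2) + cos φ₁ cos φ₂ sin²(Δλ/2) = 0.8973 + (0.2857)(0.3549)(0.9970) = 0.99835.
Central angle c = 2·arcsin(√a) = 3.06044 rad.
Distance = R·c = 19416 × 3.0604 ≈ 59422 km.

59422 km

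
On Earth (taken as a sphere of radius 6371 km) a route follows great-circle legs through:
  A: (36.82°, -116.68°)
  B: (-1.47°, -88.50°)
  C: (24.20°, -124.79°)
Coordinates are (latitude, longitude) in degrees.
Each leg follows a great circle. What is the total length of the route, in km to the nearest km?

10001 km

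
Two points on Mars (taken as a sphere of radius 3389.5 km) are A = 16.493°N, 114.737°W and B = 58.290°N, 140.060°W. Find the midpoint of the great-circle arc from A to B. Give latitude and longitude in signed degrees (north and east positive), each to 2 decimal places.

Central angle δ = 0.7995 rad. Interpolating on the sphere with fraction f = 0.5:
P = [sin((1−f)δ)·A + sin(fδ)·B] / sin δ = 0.5428·A + 0.5428·B in Cartesian coordinates,
giving P = (-0.4365, -0.6559, 0.6159), i.e. latitude 38.01°, longitude -123.65°.

38.01°, -123.65°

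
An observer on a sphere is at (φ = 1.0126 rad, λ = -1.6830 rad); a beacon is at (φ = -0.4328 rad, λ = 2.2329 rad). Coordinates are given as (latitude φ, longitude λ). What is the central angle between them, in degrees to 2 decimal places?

134.39°

With latitudes φ₁ = 58.018°, φ₂ = -24.798° and longitude difference Δλ = -135.635°:
Haversine: a = sin²(Δφ/2) + cos φ₁ cos φ₂ sin²(Δλ/2) = 0.4375 + (0.5297)(0.9078)(0.8575) = 0.84975.
Central angle c = 2·arcsin(√a) = 2.34548 rad.
So the angular separation is 134.39°.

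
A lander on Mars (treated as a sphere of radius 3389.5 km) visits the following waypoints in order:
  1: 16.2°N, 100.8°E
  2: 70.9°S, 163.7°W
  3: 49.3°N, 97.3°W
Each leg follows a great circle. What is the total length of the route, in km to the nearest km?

Leg 1→2: central angle 1.8689 rad, distance 6334.8 km.
Leg 2→3: central angle 2.2536 rad, distance 7638.6 km.
Total: 6334.8 + 7638.6 ≈ 13973 km.

13973 km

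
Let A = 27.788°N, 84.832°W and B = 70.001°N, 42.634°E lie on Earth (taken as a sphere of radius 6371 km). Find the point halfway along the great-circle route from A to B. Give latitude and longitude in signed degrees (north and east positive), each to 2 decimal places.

Central angle δ = 1.3139 rad. Interpolating on the sphere with fraction f = 0.5:
P = [sin((1−f)δ)·A + sin(fδ)·B] / sin δ = 0.6314·A + 0.6314·B in Cartesian coordinates,
giving P = (0.2092, -0.4101, 0.8877), i.e. latitude 62.59°, longitude -62.97°.

62.59°, -62.97°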